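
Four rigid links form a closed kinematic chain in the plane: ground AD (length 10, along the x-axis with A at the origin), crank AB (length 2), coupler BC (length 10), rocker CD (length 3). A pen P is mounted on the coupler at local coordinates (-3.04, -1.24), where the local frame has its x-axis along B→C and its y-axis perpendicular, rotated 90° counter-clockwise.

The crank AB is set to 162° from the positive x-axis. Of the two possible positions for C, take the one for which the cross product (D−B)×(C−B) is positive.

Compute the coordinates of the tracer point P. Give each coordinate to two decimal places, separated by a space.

A=(0,0), D=(10.00,0)
B = A + 2.00·(cos162°, sin162°) = (-1.9021, 0.6180)
|BD| = 11.9181
circle(B,10.00) ∩ circle(D,3.00): a=9.7768, h=2.1011
  candidates: C₊=(7.9705,2.2093) cross=25.041; C₋=(7.7526,-1.9872) cross=-25.041
  mode + wants cross > 0 → take C=(7.9705,2.2093) (cross=25.041)
ex = (C−B)/|BC| = (0.9873,0.1591); ey = (-0.1591,0.9873)
P = B + -3.04·ex + -1.24·ey = (-4.7061,-1.0899)

-4.71 -1.09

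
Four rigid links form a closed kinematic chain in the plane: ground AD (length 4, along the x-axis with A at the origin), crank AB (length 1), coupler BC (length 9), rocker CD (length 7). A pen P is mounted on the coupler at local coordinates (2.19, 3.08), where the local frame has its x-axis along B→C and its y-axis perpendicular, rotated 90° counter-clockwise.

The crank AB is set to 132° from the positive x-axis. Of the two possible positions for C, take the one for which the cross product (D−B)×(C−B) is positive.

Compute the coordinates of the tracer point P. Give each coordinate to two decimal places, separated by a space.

-1.05 4.50

A=(0,0), D=(4.00,0)
B = A + 1.00·(cos132°, sin132°) = (-0.6691, 0.7431)
|BD| = 4.7279
circle(B,9.00) ∩ circle(D,7.00): a=5.7481, h=6.9253
  candidates: C₊=(6.0961,6.6788) cross=32.742; C₋=(3.9190,-6.9995) cross=-32.742
  mode + wants cross > 0 → take C=(6.0961,6.6788) (cross=32.742)
ex = (C−B)/|BC| = (0.7517,0.6595); ey = (-0.6595,0.7517)
P = B + 2.19·ex + 3.08·ey = (-1.0542,4.5027)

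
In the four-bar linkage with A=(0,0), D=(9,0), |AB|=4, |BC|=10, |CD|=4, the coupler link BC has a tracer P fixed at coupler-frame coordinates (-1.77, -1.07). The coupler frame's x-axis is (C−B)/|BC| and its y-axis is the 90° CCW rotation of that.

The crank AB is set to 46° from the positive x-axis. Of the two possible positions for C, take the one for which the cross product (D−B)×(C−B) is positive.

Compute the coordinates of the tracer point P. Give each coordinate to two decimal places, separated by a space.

0.88 2.05

A=(0,0), D=(9.00,0)
B = A + 4.00·(cos46°, sin46°) = (2.7786, 2.8774)
|BD| = 6.8545
circle(B,10.00) ∩ circle(D,4.00): a=9.5546, h=2.9512
  candidates: C₊=(12.6895,1.5452) cross=20.229; C₋=(10.2118,-3.8120) cross=-20.229
  mode + wants cross > 0 → take C=(12.6895,1.5452) (cross=20.229)
ex = (C−B)/|BC| = (0.9911,-0.1332); ey = (0.1332,0.9911)
P = B + -1.77·ex + -1.07·ey = (0.8819,2.0527)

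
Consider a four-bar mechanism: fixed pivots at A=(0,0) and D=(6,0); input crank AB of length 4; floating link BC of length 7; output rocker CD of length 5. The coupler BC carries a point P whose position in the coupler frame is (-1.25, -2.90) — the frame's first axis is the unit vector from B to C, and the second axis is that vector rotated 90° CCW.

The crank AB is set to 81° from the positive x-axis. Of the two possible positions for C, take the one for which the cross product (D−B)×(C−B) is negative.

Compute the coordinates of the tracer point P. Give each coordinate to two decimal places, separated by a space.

A=(0,0), D=(6.00,0)
B = A + 4.00·(cos81°, sin81°) = (0.6257, 3.9508)
|BD| = 6.6702
circle(B,7.00) ∩ circle(D,5.00): a=5.1341, h=4.7582
  candidates: C₊=(7.5807,4.7436) cross=31.738; C₋=(1.9441,-2.9240) cross=-31.738
  mode - wants cross < 0 → take C=(1.9441,-2.9240) (cross=-31.738)
ex = (C−B)/|BC| = (0.1883,-0.9821); ey = (0.9821,0.1883)
P = B + -1.25·ex + -2.90·ey = (-2.4578,4.6322)

-2.46 4.63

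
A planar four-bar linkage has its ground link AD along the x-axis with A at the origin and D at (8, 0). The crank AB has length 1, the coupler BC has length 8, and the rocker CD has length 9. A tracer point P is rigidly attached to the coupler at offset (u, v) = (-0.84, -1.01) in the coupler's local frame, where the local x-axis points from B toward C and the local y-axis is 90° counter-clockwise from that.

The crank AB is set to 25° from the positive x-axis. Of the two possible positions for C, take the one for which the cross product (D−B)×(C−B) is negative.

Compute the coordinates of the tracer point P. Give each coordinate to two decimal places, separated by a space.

A=(0,0), D=(8.00,0)
B = A + 1.00·(cos25°, sin25°) = (0.9063, 0.4226)
|BD| = 7.1063
circle(B,8.00) ∩ circle(D,9.00): a=2.3570, h=7.6449
  candidates: C₊=(3.7138,7.9138) cross=54.327; C₋=(2.8045,-7.3489) cross=-54.327
  mode - wants cross < 0 → take C=(2.8045,-7.3489) (cross=-54.327)
ex = (C−B)/|BC| = (0.2373,-0.9714); ey = (0.9714,0.2373)
P = B + -0.84·ex + -1.01·ey = (-0.2742,0.9990)

-0.27 1.00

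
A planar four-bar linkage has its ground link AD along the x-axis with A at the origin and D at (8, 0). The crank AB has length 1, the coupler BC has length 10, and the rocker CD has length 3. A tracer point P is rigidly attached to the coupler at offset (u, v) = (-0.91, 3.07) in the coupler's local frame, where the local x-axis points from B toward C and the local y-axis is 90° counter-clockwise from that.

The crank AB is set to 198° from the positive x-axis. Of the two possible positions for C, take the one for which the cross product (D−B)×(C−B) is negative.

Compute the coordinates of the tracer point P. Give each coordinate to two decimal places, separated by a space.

-1.03 2.89

A=(0,0), D=(8.00,0)
B = A + 1.00·(cos198°, sin198°) = (-0.9511, -0.3090)
|BD| = 8.9564
circle(B,10.00) ∩ circle(D,3.00): a=9.5584, h=2.9390
  candidates: C₊=(8.5002,2.9580) cross=26.323; C₋=(8.7030,-2.9165) cross=-26.323
  mode - wants cross < 0 → take C=(8.7030,-2.9165) (cross=-26.323)
ex = (C−B)/|BC| = (0.9654,-0.2607); ey = (0.2607,0.9654)
P = B + -0.91·ex + 3.07·ey = (-1.0291,2.8921)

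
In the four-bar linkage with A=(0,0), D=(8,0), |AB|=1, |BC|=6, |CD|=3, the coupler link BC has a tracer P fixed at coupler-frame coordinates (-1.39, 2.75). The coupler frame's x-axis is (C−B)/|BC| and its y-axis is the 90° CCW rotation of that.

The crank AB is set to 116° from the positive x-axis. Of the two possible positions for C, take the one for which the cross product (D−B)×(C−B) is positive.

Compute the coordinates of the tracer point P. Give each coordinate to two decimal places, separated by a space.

-2.17 3.45

A=(0,0), D=(8.00,0)
B = A + 1.00·(cos116°, sin116°) = (-0.4384, 0.8988)
|BD| = 8.4861
circle(B,6.00) ∩ circle(D,3.00): a=5.8339, h=1.4021
  candidates: C₊=(5.5112,1.6751) cross=11.898; C₋=(5.2142,-1.1133) cross=-11.898
  mode + wants cross > 0 → take C=(5.5112,1.6751) (cross=11.898)
ex = (C−B)/|BC| = (0.9916,0.1294); ey = (-0.1294,0.9916)
P = B + -1.39·ex + 2.75·ey = (-2.1725,3.4458)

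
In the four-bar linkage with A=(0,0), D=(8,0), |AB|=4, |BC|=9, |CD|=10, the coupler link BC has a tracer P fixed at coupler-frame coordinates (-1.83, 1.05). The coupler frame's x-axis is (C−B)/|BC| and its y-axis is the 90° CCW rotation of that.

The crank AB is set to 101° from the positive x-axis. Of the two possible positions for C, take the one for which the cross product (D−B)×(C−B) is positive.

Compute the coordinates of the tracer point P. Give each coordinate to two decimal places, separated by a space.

-2.83 3.53

A=(0,0), D=(8.00,0)
B = A + 4.00·(cos101°, sin101°) = (-0.7632, 3.9265)
|BD| = 9.6027
circle(B,9.00) ∩ circle(D,10.00): a=3.8120, h=8.1528
  candidates: C₊=(6.0492,9.8079) cross=78.289; C₋=(-0.6181,-5.0723) cross=-78.289
  mode + wants cross > 0 → take C=(6.0492,9.8079) (cross=78.289)
ex = (C−B)/|BC| = (0.7569,0.6535); ey = (-0.6535,0.7569)
P = B + -1.83·ex + 1.05·ey = (-2.8346,3.5254)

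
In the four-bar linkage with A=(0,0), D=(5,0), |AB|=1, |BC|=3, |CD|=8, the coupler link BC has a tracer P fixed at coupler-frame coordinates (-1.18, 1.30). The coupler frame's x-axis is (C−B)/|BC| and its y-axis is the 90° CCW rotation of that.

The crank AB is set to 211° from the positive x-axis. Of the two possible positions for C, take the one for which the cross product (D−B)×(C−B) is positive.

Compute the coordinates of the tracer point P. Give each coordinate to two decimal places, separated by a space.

A=(0,0), D=(5.00,0)
B = A + 1.00·(cos211°, sin211°) = (-0.8572, -0.5150)
|BD| = 5.8798
circle(B,3.00) ∩ circle(D,8.00): a=-1.7372, h=2.4459
  candidates: C₊=(-2.8019,1.7693) cross=14.381; C₋=(-2.3734,-3.1037) cross=-14.381
  mode + wants cross > 0 → take C=(-2.8019,1.7693) (cross=14.381)
ex = (C−B)/|BC| = (-0.6482,0.7614); ey = (-0.7614,-0.6482)
P = B + -1.18·ex + 1.30·ey = (-1.0821,-2.2562)

-1.08 -2.26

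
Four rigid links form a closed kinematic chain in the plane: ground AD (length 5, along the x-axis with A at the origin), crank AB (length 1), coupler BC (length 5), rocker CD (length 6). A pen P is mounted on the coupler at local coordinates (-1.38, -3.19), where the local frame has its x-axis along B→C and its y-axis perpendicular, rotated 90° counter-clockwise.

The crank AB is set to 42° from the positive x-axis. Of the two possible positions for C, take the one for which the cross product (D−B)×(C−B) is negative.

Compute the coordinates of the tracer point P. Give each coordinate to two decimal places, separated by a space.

-2.47 1.98

A=(0,0), D=(5.00,0)
B = A + 1.00·(cos42°, sin42°) = (0.7431, 0.6691)
|BD| = 4.3091
circle(B,5.00) ∩ circle(D,6.00): a=0.8782, h=4.9223
  candidates: C₊=(2.3750,5.3953) cross=21.211; C₋=(0.8464,-4.3298) cross=-21.211
  mode - wants cross < 0 → take C=(0.8464,-4.3298) (cross=-21.211)
ex = (C−B)/|BC| = (0.0206,-0.9998); ey = (0.9998,0.0206)
P = B + -1.38·ex + -3.19·ey = (-2.4747,1.9830)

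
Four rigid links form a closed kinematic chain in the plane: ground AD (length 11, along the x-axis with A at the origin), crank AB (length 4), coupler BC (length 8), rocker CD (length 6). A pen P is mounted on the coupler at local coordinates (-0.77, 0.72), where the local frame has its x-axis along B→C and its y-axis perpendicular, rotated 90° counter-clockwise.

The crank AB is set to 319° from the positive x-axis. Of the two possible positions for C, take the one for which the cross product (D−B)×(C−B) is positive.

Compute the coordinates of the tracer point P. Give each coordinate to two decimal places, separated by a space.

A=(0,0), D=(11.00,0)
B = A + 4.00·(cos319°, sin319°) = (3.0188, -2.6242)
|BD| = 8.4015
circle(B,8.00) ∩ circle(D,6.00): a=5.8671, h=5.4385
  candidates: C₊=(6.8937,4.3747) cross=45.691; C₋=(10.2911,-5.9580) cross=-45.691
  mode + wants cross > 0 → take C=(6.8937,4.3747) (cross=45.691)
ex = (C−B)/|BC| = (0.4844,0.8749); ey = (-0.8749,0.4844)
P = B + -0.77·ex + 0.72·ey = (2.0160,-2.9491)

2.02 -2.95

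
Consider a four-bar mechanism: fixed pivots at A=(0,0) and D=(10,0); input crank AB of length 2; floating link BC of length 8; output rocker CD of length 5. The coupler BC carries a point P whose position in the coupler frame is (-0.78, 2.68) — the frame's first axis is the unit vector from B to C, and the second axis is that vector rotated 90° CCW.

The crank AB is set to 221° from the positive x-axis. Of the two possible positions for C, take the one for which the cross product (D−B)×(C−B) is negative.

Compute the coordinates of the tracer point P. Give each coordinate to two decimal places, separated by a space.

-1.60 1.48

A=(0,0), D=(10.00,0)
B = A + 2.00·(cos221°, sin221°) = (-1.5094, -1.3121)
|BD| = 11.5840
circle(B,8.00) ∩ circle(D,5.00): a=7.4753, h=2.8494
  candidates: C₊=(5.5951,2.3657) cross=33.008; C₋=(6.2406,-3.2965) cross=-33.008
  mode - wants cross < 0 → take C=(6.2406,-3.2965) (cross=-33.008)
ex = (C−B)/|BC| = (0.9687,-0.2480); ey = (0.2480,0.9687)
P = B + -0.78·ex + 2.68·ey = (-1.6003,1.4776)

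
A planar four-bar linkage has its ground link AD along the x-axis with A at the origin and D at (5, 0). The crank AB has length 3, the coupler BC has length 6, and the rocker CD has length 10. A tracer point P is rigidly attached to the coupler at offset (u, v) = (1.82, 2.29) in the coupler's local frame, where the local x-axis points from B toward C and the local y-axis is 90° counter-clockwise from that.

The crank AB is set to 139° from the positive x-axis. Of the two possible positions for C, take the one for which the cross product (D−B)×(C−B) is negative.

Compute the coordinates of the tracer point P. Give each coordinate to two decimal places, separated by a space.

-0.73 -0.52

A=(0,0), D=(5.00,0)
B = A + 3.00·(cos139°, sin139°) = (-2.2641, 1.9682)
|BD| = 7.5260
circle(B,6.00) ∩ circle(D,10.00): a=-0.4889, h=5.9800
  candidates: C₊=(-1.1721,7.8680) cross=45.006; C₋=(-4.2999,-3.6759) cross=-45.006
  mode - wants cross < 0 → take C=(-4.2999,-3.6759) (cross=-45.006)
ex = (C−B)/|BC| = (-0.3393,-0.9407); ey = (0.9407,-0.3393)
P = B + 1.82·ex + 2.29·ey = (-0.7275,-0.5208)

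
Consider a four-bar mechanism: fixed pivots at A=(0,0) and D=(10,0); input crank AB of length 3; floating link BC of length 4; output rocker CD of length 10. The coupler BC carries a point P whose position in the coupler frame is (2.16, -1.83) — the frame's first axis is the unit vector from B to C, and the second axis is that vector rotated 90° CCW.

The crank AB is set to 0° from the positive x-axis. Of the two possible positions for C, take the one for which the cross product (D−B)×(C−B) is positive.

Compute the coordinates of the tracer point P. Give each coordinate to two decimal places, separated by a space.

A=(0,0), D=(10.00,0)
B = A + 3.00·(cos0°, sin0°) = (3.0000, 0.0000)
|BD| = 7.0000
circle(B,4.00) ∩ circle(D,10.00): a=-2.5000, h=3.1225
  candidates: C₊=(0.5000,3.1225) cross=21.857; C₋=(0.5000,-3.1225) cross=-21.857
  mode + wants cross > 0 → take C=(0.5000,3.1225) (cross=21.857)
ex = (C−B)/|BC| = (-0.6250,0.7806); ey = (-0.7806,-0.6250)
P = B + 2.16·ex + -1.83·ey = (3.0785,2.8299)

3.08 2.83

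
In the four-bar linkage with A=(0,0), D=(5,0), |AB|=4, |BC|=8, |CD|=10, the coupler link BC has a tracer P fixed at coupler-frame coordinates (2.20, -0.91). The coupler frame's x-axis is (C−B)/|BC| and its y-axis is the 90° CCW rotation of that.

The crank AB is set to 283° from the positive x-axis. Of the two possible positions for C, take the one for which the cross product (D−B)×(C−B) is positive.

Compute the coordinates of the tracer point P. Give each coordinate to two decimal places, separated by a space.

-0.05 -1.72

A=(0,0), D=(5.00,0)
B = A + 4.00·(cos283°, sin283°) = (0.8998, -3.8975)
|BD| = 5.6570
circle(B,8.00) ∩ circle(D,10.00): a=-0.3534, h=7.9922
  candidates: C₊=(-4.8626,1.6518) cross=45.212; C₋=(6.1500,-9.9337) cross=-45.212
  mode + wants cross > 0 → take C=(-4.8626,1.6518) (cross=45.212)
ex = (C−B)/|BC| = (-0.7203,0.6937); ey = (-0.6937,-0.7203)
P = B + 2.20·ex + -0.91·ey = (-0.0536,-1.7160)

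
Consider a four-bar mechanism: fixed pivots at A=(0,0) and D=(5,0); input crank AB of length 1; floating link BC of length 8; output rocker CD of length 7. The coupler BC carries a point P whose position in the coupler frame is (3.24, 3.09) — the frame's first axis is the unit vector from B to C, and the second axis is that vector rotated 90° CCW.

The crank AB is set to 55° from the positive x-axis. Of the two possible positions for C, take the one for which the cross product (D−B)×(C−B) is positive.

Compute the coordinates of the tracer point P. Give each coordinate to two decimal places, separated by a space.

0.27 5.29

A=(0,0), D=(5.00,0)
B = A + 1.00·(cos55°, sin55°) = (0.5736, 0.8192)
|BD| = 4.5016
circle(B,8.00) ∩ circle(D,7.00): a=3.9169, h=6.9755
  candidates: C₊=(5.6944,6.9655) cross=31.401; C₋=(3.1557,-6.7527) cross=-31.401
  mode + wants cross > 0 → take C=(5.6944,6.9655) (cross=31.401)
ex = (C−B)/|BC| = (0.6401,0.7683); ey = (-0.7683,0.6401)
P = B + 3.24·ex + 3.09·ey = (0.2735,5.2863)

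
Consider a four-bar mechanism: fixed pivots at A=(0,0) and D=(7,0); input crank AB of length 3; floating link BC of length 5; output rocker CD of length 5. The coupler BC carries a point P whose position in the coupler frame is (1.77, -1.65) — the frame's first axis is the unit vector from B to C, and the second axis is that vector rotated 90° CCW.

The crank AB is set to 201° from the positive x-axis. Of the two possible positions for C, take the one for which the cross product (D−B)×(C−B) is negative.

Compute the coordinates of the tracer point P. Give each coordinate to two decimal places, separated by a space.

A=(0,0), D=(7.00,0)
B = A + 3.00·(cos201°, sin201°) = (-2.8007, -1.0751)
|BD| = 9.8595
circle(B,5.00) ∩ circle(D,5.00): a=4.9298, h=0.8351
  candidates: C₊=(2.0086,0.2926) cross=8.234; C₋=(2.1907,-1.3677) cross=-8.234
  mode - wants cross < 0 → take C=(2.1907,-1.3677) (cross=-8.234)
ex = (C−B)/|BC| = (0.9983,-0.0585); ey = (0.0585,0.9983)
P = B + 1.77·ex + -1.65·ey = (-1.1303,-2.8258)

-1.13 -2.83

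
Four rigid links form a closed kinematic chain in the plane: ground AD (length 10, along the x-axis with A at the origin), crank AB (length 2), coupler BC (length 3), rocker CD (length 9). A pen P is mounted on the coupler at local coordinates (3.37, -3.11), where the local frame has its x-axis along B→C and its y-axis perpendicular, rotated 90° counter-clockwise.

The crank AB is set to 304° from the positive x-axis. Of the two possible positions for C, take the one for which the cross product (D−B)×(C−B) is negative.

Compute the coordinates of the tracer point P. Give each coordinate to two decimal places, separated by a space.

A=(0,0), D=(10.00,0)
B = A + 2.00·(cos304°, sin304°) = (1.1184, -1.6581)
|BD| = 9.0351
circle(B,3.00) ∩ circle(D,9.00): a=0.5331, h=2.9523
  candidates: C₊=(1.1006,1.3419) cross=26.674; C₋=(2.1842,-4.4624) cross=-26.674
  mode - wants cross < 0 → take C=(2.1842,-4.4624) (cross=-26.674)
ex = (C−B)/|BC| = (0.3553,-0.9348); ey = (0.9348,0.3553)
P = B + 3.37·ex + -3.11·ey = (-0.5915,-5.9131)

-0.59 -5.91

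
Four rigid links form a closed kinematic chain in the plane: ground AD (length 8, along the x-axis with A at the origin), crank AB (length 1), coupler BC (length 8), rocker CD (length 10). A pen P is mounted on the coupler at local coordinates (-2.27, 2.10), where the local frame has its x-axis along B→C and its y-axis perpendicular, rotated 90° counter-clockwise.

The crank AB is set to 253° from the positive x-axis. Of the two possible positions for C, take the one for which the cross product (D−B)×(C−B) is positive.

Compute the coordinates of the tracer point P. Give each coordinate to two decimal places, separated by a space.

A=(0,0), D=(8.00,0)
B = A + 1.00·(cos253°, sin253°) = (-0.2924, -0.9563)
|BD| = 8.3473
circle(B,8.00) ∩ circle(D,10.00): a=2.0173, h=7.7415
  candidates: C₊=(0.8247,6.9653) cross=64.621; C₋=(2.5985,-8.4157) cross=-64.621
  mode + wants cross > 0 → take C=(0.8247,6.9653) (cross=64.621)
ex = (C−B)/|BC| = (0.1396,0.9902); ey = (-0.9902,0.1396)
P = B + -2.27·ex + 2.10·ey = (-2.6888,-2.9108)

-2.69 -2.91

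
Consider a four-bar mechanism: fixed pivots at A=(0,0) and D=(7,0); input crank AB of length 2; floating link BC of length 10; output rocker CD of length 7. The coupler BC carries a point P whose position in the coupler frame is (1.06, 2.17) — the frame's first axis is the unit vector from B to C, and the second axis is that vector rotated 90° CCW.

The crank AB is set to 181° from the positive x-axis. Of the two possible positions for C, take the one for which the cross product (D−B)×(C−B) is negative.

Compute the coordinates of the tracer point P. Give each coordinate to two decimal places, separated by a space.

A=(0,0), D=(7.00,0)
B = A + 2.00·(cos181°, sin181°) = (-1.9997, -0.0349)
|BD| = 8.9998
circle(B,10.00) ∩ circle(D,7.00): a=7.3333, h=6.7987
  candidates: C₊=(5.3072,6.7922) cross=61.187; C₋=(5.3599,-6.8052) cross=-61.187
  mode - wants cross < 0 → take C=(5.3599,-6.8052) (cross=-61.187)
ex = (C−B)/|BC| = (0.7360,-0.6770); ey = (0.6770,0.7360)
P = B + 1.06·ex + 2.17·ey = (0.2496,0.8445)

0.25 0.84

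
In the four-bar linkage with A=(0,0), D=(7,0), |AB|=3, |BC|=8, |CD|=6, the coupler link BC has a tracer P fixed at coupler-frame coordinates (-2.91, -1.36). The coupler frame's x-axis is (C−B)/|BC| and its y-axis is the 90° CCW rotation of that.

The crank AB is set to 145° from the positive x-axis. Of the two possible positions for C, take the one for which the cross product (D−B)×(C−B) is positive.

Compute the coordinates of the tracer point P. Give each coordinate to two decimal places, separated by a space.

-4.38 -0.85

A=(0,0), D=(7.00,0)
B = A + 3.00·(cos145°, sin145°) = (-2.4575, 1.7207)
|BD| = 9.6127
circle(B,8.00) ∩ circle(D,6.00): a=6.2628, h=4.9777
  candidates: C₊=(4.5952,5.4970) cross=47.850; C₋=(2.8131,-4.2977) cross=-47.850
  mode + wants cross > 0 → take C=(4.5952,5.4970) (cross=47.850)
ex = (C−B)/|BC| = (0.8816,0.4720); ey = (-0.4720,0.8816)
P = B + -2.91·ex + -1.36·ey = (-4.3809,-0.8518)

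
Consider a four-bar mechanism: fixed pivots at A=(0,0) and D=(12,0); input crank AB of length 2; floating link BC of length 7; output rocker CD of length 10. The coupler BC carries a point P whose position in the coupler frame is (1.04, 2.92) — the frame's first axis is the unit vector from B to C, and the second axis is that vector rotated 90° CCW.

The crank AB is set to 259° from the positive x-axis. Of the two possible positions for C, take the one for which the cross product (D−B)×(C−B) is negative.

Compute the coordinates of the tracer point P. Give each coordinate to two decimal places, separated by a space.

2.39 -0.57

A=(0,0), D=(12.00,0)
B = A + 2.00·(cos259°, sin259°) = (-0.3816, -1.9633)
|BD| = 12.5363
circle(B,7.00) ∩ circle(D,10.00): a=4.2341, h=5.5743
  candidates: C₊=(2.9272,4.2053) cross=69.881; C₋=(4.6732,-6.8057) cross=-69.881
  mode - wants cross < 0 → take C=(4.6732,-6.8057) (cross=-69.881)
ex = (C−B)/|BC| = (0.7221,-0.6918); ey = (0.6918,0.7221)
P = B + 1.04·ex + 2.92·ey = (2.3894,-0.5741)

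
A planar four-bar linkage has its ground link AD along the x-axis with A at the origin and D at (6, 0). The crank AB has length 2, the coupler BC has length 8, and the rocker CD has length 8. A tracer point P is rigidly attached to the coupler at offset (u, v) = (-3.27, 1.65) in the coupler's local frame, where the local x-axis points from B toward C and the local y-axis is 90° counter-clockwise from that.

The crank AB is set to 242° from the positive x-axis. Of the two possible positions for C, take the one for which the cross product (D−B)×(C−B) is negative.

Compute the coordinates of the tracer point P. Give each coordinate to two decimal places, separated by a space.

A=(0,0), D=(6.00,0)
B = A + 2.00·(cos242°, sin242°) = (-0.9389, -1.7659)
|BD| = 7.1601
circle(B,8.00) ∩ circle(D,8.00): a=3.5801, h=7.1542
  candidates: C₊=(0.7661,6.0503) cross=51.225; C₋=(4.2950,-7.8162) cross=-51.225
  mode - wants cross < 0 → take C=(4.2950,-7.8162) (cross=-51.225)
ex = (C−B)/|BC| = (0.6542,-0.7563); ey = (0.7563,0.6542)
P = B + -3.27·ex + 1.65·ey = (-1.8304,1.7867)

-1.83 1.79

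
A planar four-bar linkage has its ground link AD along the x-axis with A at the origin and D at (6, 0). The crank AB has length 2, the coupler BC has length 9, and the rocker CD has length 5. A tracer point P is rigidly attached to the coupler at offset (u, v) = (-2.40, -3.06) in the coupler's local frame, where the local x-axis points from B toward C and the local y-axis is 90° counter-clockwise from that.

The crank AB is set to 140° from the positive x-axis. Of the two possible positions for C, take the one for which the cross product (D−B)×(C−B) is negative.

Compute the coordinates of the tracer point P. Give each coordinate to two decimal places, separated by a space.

A=(0,0), D=(6.00,0)
B = A + 2.00·(cos140°, sin140°) = (-1.5321, 1.2856)
|BD| = 7.6410
circle(B,9.00) ∩ circle(D,5.00): a=7.4849, h=4.9976
  candidates: C₊=(6.6870,4.9526) cross=38.186; C₋=(5.0053,-4.9001) cross=-38.186
  mode - wants cross < 0 → take C=(5.0053,-4.9001) (cross=-38.186)
ex = (C−B)/|BC| = (0.7264,-0.6873); ey = (0.6873,0.7264)
P = B + -2.40·ex + -3.06·ey = (-5.3785,0.7124)

-5.38 0.71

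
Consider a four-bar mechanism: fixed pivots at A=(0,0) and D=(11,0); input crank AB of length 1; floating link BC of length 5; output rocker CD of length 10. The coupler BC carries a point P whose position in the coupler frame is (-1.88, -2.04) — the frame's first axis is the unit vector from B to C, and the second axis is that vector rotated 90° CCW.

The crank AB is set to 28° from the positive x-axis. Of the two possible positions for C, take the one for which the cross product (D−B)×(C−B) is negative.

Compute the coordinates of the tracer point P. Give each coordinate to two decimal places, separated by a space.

A=(0,0), D=(11.00,0)
B = A + 1.00·(cos28°, sin28°) = (0.8829, 0.4695)
|BD| = 10.1279
circle(B,5.00) ∩ circle(D,10.00): a=1.3613, h=4.8111
  candidates: C₊=(2.4658,5.2123) cross=48.727; C₋=(2.0198,-4.3996) cross=-48.727
  mode - wants cross < 0 → take C=(2.0198,-4.3996) (cross=-48.727)
ex = (C−B)/|BC| = (0.2274,-0.9738); ey = (0.9738,0.2274)
P = B + -1.88·ex + -2.04·ey = (-1.5311,1.8364)

-1.53 1.84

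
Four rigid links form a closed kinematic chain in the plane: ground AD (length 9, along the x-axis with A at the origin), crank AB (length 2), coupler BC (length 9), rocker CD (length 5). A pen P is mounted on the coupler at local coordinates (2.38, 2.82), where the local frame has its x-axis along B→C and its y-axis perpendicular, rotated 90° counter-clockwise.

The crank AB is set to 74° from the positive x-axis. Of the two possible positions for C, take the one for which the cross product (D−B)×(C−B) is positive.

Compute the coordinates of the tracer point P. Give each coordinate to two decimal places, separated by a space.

1.82 5.39

A=(0,0), D=(9.00,0)
B = A + 2.00·(cos74°, sin74°) = (0.5513, 1.9225)
|BD| = 8.6647
circle(B,9.00) ∩ circle(D,5.00): a=7.5639, h=4.8773
  candidates: C₊=(9.0088,5.0000) cross=42.260; C₋=(6.8444,-4.5115) cross=-42.260
  mode + wants cross > 0 → take C=(9.0088,5.0000) (cross=42.260)
ex = (C−B)/|BC| = (0.9397,0.3419); ey = (-0.3419,0.9397)
P = B + 2.38·ex + 2.82·ey = (1.8235,5.3864)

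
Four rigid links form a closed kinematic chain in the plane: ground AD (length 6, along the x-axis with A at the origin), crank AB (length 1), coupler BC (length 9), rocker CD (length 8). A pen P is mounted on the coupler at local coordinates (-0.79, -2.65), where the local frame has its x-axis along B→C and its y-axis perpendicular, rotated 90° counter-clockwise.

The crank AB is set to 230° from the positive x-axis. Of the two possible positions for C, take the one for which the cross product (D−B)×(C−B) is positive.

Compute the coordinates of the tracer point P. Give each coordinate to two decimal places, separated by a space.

1.45 -2.58

A=(0,0), D=(6.00,0)
B = A + 1.00·(cos230°, sin230°) = (-0.6428, -0.7660)
|BD| = 6.6868
circle(B,9.00) ∩ circle(D,8.00): a=4.6146, h=7.7270
  candidates: C₊=(3.0562,7.4387) cross=51.669; C₋=(4.8266,-7.9135) cross=-51.669
  mode + wants cross > 0 → take C=(3.0562,7.4387) (cross=51.669)
ex = (C−B)/|BC| = (0.4110,0.9116); ey = (-0.9116,0.4110)
P = B + -0.79·ex + -2.65·ey = (1.4484,-2.5754)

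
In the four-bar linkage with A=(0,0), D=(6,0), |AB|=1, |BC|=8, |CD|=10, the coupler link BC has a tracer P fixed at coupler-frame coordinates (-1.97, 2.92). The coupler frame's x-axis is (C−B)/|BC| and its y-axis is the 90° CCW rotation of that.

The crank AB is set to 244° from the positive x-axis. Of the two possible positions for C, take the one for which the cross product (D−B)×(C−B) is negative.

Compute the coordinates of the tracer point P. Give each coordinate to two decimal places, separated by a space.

A=(0,0), D=(6.00,0)
B = A + 1.00·(cos244°, sin244°) = (-0.4384, -0.8988)
|BD| = 6.5008
circle(B,8.00) ∩ circle(D,10.00): a=0.4815, h=7.9855
  candidates: C₊=(-1.0655,7.0766) cross=51.912; C₋=(1.1426,-8.7410) cross=-51.912
  mode - wants cross < 0 → take C=(1.1426,-8.7410) (cross=-51.912)
ex = (C−B)/|BC| = (0.1976,-0.9803); ey = (0.9803,0.1976)
P = B + -1.97·ex + 2.92·ey = (2.0347,1.6094)

2.03 1.61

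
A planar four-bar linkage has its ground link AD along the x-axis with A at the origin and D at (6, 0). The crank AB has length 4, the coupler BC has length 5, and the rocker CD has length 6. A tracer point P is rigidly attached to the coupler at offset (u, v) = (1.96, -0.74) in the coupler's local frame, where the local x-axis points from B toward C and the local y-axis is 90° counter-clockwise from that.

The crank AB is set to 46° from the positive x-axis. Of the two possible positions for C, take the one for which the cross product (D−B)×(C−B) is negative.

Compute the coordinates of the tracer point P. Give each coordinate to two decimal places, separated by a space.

1.12 1.59

A=(0,0), D=(6.00,0)
B = A + 4.00·(cos46°, sin46°) = (2.7786, 2.8774)
|BD| = 4.3193
circle(B,5.00) ∩ circle(D,6.00): a=0.8863, h=4.9208
  candidates: C₊=(6.7177,5.9569) cross=21.255; C₋=(0.1616,-1.3830) cross=-21.255
  mode - wants cross < 0 → take C=(0.1616,-1.3830) (cross=-21.255)
ex = (C−B)/|BC| = (-0.5234,-0.8521); ey = (0.8521,-0.5234)
P = B + 1.96·ex + -0.74·ey = (1.1222,1.5946)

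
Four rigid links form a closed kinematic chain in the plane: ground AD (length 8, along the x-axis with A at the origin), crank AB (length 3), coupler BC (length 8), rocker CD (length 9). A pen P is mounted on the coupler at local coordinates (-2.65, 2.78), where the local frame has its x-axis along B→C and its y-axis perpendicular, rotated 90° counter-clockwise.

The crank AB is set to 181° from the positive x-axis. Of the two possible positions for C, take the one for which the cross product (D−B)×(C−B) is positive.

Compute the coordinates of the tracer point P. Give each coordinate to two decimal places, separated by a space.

-6.81 -0.57

A=(0,0), D=(8.00,0)
B = A + 3.00·(cos181°, sin181°) = (-2.9995, -0.0524)
|BD| = 10.9997
circle(B,8.00) ∩ circle(D,9.00): a=4.7271, h=6.4540
  candidates: C₊=(1.6968,6.4241) cross=70.992; C₋=(1.7582,-6.4838) cross=-70.992
  mode + wants cross > 0 → take C=(1.6968,6.4241) (cross=70.992)
ex = (C−B)/|BC| = (0.5870,0.8096); ey = (-0.8096,0.5870)
P = B + -2.65·ex + 2.78·ey = (-6.8058,-0.5657)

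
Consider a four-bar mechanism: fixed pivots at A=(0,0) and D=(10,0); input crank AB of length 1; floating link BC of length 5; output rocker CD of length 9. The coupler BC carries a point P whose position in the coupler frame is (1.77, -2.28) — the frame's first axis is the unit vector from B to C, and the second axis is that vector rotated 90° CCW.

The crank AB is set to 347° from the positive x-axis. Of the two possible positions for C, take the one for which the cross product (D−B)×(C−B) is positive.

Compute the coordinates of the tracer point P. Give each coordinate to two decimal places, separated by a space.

A=(0,0), D=(10.00,0)
B = A + 1.00·(cos347°, sin347°) = (0.9744, -0.2250)
|BD| = 9.0284
circle(B,5.00) ∩ circle(D,9.00): a=1.4129, h=4.7962
  candidates: C₊=(2.2673,4.6050) cross=43.302; C₋=(2.5063,-4.9845) cross=-43.302
  mode + wants cross > 0 → take C=(2.2673,4.6050) (cross=43.302)
ex = (C−B)/|BC| = (0.2586,0.9660); ey = (-0.9660,0.2586)
P = B + 1.77·ex + -2.28·ey = (3.6345,0.8953)

3.63 0.90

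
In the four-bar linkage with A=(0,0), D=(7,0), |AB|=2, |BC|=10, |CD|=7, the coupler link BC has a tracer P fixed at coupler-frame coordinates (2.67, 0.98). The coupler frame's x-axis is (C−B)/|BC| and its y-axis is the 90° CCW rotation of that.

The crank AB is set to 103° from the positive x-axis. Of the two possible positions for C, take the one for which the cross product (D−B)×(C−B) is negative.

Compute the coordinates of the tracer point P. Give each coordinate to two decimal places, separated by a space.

A=(0,0), D=(7.00,0)
B = A + 2.00·(cos103°, sin103°) = (-0.4499, 1.9487)
|BD| = 7.7006
circle(B,10.00) ∩ circle(D,7.00): a=7.1617, h=6.9792
  candidates: C₊=(8.2449,6.8884) cross=53.744; C₋=(4.7125,-6.6157) cross=-53.744
  mode - wants cross < 0 → take C=(4.7125,-6.6157) (cross=-53.744)
ex = (C−B)/|BC| = (0.5162,-0.8564); ey = (0.8564,0.5162)
P = B + 2.67·ex + 0.98·ey = (1.7678,0.1680)

1.77 0.17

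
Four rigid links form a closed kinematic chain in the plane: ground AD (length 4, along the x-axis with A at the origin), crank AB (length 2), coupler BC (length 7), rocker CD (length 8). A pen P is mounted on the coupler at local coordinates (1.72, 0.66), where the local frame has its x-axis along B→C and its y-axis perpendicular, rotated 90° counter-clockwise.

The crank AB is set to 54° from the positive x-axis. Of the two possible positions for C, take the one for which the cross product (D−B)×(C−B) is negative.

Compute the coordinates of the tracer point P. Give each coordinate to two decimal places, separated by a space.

A=(0,0), D=(4.00,0)
B = A + 2.00·(cos54°, sin54°) = (1.1756, 1.6180)
|BD| = 3.2551
circle(B,7.00) ∩ circle(D,8.00): a=-0.6766, h=6.9672
  candidates: C₊=(4.0518,7.9998) cross=22.679; C₋=(-2.8748,-4.0911) cross=-22.679
  mode - wants cross < 0 → take C=(-2.8748,-4.0911) (cross=-22.679)
ex = (C−B)/|BC| = (-0.5786,-0.8156); ey = (0.8156,-0.5786)
P = B + 1.72·ex + 0.66·ey = (0.7186,-0.1667)

0.72 -0.17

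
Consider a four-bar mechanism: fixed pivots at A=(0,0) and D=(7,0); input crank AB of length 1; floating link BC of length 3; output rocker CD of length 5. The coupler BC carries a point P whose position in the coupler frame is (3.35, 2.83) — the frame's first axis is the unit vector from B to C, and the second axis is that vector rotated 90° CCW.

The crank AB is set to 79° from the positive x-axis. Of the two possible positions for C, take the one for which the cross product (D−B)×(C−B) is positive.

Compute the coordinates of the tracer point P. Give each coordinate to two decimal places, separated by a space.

A=(0,0), D=(7.00,0)
B = A + 1.00·(cos79°, sin79°) = (0.1908, 0.9816)
|BD| = 6.8796
circle(B,3.00) ∩ circle(D,5.00): a=2.2769, h=1.9534
  candidates: C₊=(2.7232,2.5901) cross=13.438; C₋=(2.1657,-1.2766) cross=-13.438
  mode + wants cross > 0 → take C=(2.7232,2.5901) (cross=13.438)
ex = (C−B)/|BC| = (0.8441,0.5362); ey = (-0.5362,0.8441)
P = B + 3.35·ex + 2.83·ey = (1.5013,5.1666)

1.50 5.17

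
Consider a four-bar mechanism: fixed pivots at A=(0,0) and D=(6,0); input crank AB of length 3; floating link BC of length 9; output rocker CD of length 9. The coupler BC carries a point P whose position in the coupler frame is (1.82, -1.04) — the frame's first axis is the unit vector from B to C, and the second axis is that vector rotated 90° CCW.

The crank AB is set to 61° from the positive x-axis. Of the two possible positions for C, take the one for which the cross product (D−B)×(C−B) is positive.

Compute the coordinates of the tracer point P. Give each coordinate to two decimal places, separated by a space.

3.49 3.11

A=(0,0), D=(6.00,0)
B = A + 3.00·(cos61°, sin61°) = (1.4544, 2.6239)
|BD| = 5.2485
circle(B,9.00) ∩ circle(D,9.00): a=2.6243, h=8.6089
  candidates: C₊=(8.0310,8.7678) cross=45.184; C₋=(-0.5766,-6.1440) cross=-45.184
  mode + wants cross > 0 → take C=(8.0310,8.7678) (cross=45.184)
ex = (C−B)/|BC| = (0.7307,0.6827); ey = (-0.6827,0.7307)
P = B + 1.82·ex + -1.04·ey = (3.4943,3.1063)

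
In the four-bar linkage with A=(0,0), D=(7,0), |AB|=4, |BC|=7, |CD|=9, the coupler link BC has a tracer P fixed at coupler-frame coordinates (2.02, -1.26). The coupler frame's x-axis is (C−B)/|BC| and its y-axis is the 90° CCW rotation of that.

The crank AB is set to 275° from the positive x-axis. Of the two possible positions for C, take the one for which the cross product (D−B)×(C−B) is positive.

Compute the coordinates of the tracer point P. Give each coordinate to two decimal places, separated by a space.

A=(0,0), D=(7.00,0)
B = A + 4.00·(cos275°, sin275°) = (0.3486, -3.9848)
|BD| = 7.7537
circle(B,7.00) ∩ circle(D,9.00): a=1.8133, h=6.7611
  candidates: C₊=(-1.5705,2.7470) cross=52.423; C₋=(5.3788,-8.8528) cross=-52.423
  mode + wants cross > 0 → take C=(-1.5705,2.7470) (cross=52.423)
ex = (C−B)/|BC| = (-0.2742,0.9617); ey = (-0.9617,-0.2742)
P = B + 2.02·ex + -1.26·ey = (1.0065,-1.6967)

1.01 -1.70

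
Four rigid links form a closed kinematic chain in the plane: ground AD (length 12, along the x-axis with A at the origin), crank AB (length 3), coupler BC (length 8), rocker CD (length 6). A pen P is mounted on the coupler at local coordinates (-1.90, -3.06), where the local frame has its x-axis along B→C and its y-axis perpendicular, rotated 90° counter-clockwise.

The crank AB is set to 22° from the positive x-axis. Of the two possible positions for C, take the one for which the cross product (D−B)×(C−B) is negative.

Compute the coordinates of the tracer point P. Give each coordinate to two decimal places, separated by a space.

-0.75 0.41

A=(0,0), D=(12.00,0)
B = A + 3.00·(cos22°, sin22°) = (2.7816, 1.1238)
|BD| = 9.2867
circle(B,8.00) ∩ circle(D,6.00): a=6.1509, h=5.1153
  candidates: C₊=(9.5063,5.4572) cross=47.505; C₋=(8.2682,-4.6983) cross=-47.505
  mode - wants cross < 0 → take C=(8.2682,-4.6983) (cross=-47.505)
ex = (C−B)/|BC| = (0.6858,-0.7278); ey = (0.7278,0.6858)
P = B + -1.90·ex + -3.06·ey = (-0.7485,0.4079)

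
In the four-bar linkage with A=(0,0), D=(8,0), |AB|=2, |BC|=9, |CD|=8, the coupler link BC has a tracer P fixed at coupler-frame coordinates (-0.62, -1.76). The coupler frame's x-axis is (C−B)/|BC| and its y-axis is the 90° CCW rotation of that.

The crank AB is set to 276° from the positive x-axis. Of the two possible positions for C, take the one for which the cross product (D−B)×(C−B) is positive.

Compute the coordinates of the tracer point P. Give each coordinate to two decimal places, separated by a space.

1.65 -3.17

A=(0,0), D=(8.00,0)
B = A + 2.00·(cos276°, sin276°) = (0.2091, -1.9890)
|BD| = 8.0408
circle(B,9.00) ∩ circle(D,8.00): a=5.0775, h=7.4309
  candidates: C₊=(3.2906,6.4670) cross=59.751; C₋=(6.9670,-7.9330) cross=-59.751
  mode + wants cross > 0 → take C=(3.2906,6.4670) (cross=59.751)
ex = (C−B)/|BC| = (0.3424,0.9396); ey = (-0.9396,0.3424)
P = B + -0.62·ex + -1.76·ey = (1.6504,-3.1742)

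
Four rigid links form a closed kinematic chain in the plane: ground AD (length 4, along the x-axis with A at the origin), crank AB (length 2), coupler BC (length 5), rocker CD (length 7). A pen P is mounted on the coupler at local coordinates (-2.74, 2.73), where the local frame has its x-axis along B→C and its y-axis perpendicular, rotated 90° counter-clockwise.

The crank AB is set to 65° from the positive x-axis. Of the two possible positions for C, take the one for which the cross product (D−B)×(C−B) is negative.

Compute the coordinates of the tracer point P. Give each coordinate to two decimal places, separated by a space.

4.71 1.68

A=(0,0), D=(4.00,0)
B = A + 2.00·(cos65°, sin65°) = (0.8452, 1.8126)
|BD| = 3.6384
circle(B,5.00) ∩ circle(D,7.00): a=-1.4789, h=4.7763
  candidates: C₊=(1.9424,6.6908) cross=17.378; C₋=(-2.8166,-1.5920) cross=-17.378
  mode - wants cross < 0 → take C=(-2.8166,-1.5920) (cross=-17.378)
ex = (C−B)/|BC| = (-0.7324,-0.6809); ey = (0.6809,-0.7324)
P = B + -2.74·ex + 2.73·ey = (4.7108,1.6790)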